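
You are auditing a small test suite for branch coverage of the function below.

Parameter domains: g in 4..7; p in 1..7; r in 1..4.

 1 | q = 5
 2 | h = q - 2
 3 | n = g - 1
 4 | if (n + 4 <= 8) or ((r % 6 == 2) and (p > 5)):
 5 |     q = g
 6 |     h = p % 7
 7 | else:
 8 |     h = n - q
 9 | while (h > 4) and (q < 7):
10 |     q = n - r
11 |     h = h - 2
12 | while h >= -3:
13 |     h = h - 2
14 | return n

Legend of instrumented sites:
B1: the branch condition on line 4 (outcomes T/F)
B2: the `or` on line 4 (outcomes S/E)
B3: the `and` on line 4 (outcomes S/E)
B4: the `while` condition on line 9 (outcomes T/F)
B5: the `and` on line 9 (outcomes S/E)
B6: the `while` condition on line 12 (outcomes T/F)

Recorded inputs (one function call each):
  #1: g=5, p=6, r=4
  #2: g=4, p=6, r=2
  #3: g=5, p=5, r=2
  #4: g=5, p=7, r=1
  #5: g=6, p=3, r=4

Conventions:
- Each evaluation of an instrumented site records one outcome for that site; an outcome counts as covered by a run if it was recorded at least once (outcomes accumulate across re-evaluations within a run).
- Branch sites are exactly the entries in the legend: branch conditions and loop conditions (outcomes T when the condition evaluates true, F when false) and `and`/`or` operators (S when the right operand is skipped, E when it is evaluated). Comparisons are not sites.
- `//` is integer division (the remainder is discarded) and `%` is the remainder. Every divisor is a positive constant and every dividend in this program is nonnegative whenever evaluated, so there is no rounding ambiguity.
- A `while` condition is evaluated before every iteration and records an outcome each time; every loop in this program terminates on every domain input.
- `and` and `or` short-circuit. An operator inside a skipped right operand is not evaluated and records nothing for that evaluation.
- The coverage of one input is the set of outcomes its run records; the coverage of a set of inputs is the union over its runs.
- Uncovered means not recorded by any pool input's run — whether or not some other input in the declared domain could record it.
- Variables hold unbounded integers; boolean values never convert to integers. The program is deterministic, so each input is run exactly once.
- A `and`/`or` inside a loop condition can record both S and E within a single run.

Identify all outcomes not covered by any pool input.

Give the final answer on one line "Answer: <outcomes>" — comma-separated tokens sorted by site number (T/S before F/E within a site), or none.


run #1 (g=5, p=6, r=4) runs B2->S, B1->T, B5->E, B4->T, B5->S, B4->F, B6->T, B6->T, B6->T, B6->T, B6->F; records B1=T, B2=S, B4=T, B4=F, B5=S, B5=E, B6=T, B6=F
run #2 (g=4, p=6, r=2) runs B2->S, B1->T, B5->E, B4->T, B5->S, B4->F, B6->T, B6->T, B6->T, B6->T, B6->F; records B1=T, B2=S, B4=T, B4=F, B5=S, B5=E, B6=T, B6=F
run #3 (g=5, p=5, r=2) runs B2->S, B1->T, B5->E, B4->T, B5->S, B4->F, B6->T, B6->T, B6->T, B6->T, B6->F; records B1=T, B2=S, B4=T, B4=F, B5=S, B5=E, B6=T, B6=F
run #4 (g=5, p=7, r=1) runs B2->S, B1->T, B5->S, B4->F, B6->T, B6->T, B6->F; records B1=T, B2=S, B4=F, B5=S, B6=T, B6=F
run #5 (g=6, p=3, r=4) runs B2->E, B3->S, B1->F, B5->S, B4->F, B6->T, B6->T, B6->F; records B1=F, B2=E, B3=S, B4=F, B5=S, B6=T, B6=F
union over the pool: B1=T, B1=F, B2=S, B2=E, B3=S, B4=T, B4=F, B5=S, B5=E, B6=T, B6=F
uncovered (1 of 12): B3=E
Answer: B3=E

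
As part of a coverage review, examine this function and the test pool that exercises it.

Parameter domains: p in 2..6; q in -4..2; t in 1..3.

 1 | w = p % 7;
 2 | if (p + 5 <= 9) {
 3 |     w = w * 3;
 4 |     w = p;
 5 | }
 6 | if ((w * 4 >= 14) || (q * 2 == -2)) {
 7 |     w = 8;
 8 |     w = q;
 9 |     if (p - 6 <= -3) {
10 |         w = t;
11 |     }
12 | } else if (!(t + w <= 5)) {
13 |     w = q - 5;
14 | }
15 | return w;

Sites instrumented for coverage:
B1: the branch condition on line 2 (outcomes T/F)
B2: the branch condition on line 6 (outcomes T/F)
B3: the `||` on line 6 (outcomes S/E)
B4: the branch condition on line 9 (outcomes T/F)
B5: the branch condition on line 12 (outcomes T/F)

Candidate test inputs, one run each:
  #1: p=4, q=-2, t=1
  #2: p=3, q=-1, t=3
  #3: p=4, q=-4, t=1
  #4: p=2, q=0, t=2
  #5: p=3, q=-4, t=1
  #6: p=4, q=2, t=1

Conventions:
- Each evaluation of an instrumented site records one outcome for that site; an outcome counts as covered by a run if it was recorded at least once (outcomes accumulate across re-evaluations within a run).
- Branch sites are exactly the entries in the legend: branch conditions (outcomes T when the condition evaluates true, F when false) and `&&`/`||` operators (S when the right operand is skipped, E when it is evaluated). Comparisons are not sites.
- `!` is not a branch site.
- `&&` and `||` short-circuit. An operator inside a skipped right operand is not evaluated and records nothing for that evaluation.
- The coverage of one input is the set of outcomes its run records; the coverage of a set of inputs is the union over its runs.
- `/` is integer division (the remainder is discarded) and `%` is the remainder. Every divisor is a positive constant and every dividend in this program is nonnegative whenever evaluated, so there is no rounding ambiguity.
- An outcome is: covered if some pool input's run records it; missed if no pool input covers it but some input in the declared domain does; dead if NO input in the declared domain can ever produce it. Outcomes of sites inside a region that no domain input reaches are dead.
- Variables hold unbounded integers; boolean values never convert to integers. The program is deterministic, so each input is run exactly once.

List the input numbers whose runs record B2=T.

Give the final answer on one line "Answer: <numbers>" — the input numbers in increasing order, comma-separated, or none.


input #1 (p=4, q=-2, t=1): hits B2=T
input #2 (p=3, q=-1, t=3): hits B2=T
input #3 (p=4, q=-4, t=1): hits B2=T
input #4 (p=2, q=0, t=2): never hits B2=T
input #5 (p=3, q=-4, t=1): never hits B2=T
input #6 (p=4, q=2, t=1): hits B2=T
Answer: 1, 2, 3, 6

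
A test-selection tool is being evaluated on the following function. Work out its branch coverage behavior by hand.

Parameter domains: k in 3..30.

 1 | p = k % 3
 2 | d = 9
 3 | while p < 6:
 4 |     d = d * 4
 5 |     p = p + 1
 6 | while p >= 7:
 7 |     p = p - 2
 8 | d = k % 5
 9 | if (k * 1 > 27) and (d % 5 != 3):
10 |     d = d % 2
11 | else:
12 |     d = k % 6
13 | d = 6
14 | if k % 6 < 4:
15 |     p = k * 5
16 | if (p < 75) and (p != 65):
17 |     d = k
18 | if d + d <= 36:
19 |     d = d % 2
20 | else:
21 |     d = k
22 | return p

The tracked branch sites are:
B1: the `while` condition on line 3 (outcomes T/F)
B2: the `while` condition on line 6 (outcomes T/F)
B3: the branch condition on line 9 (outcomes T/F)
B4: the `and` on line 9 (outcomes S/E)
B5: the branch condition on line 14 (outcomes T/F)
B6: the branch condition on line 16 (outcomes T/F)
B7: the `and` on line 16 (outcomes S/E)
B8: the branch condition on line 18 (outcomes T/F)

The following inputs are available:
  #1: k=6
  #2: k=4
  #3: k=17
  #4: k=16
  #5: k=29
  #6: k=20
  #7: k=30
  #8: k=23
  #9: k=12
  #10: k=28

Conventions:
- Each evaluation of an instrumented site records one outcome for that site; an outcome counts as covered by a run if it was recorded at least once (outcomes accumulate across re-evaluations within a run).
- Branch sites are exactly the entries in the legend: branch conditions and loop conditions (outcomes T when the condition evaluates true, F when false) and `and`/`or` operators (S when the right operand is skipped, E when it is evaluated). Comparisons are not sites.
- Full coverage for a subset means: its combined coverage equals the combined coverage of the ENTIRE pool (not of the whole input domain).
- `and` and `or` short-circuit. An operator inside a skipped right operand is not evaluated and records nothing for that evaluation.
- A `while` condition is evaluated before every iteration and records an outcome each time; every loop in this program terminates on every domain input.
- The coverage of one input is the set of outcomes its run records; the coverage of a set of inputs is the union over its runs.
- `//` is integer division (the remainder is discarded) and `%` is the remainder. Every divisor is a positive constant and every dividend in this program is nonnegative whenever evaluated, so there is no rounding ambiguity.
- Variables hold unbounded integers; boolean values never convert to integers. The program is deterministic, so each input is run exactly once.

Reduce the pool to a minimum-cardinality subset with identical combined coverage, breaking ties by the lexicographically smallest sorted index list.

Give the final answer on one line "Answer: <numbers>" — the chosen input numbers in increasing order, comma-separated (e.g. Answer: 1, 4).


input #1 (k=6): covers B1=T, B1=F, B2=F, B3=F, B4=S, B5=T, B6=T, B7=E, B8=T
input #2 (k=4): covers B1=T, B1=F, B2=F, B3=F, B4=S, B5=F, B6=T, B7=E, B8=T
input #3 (k=17): covers B1=T, B1=F, B2=F, B3=F, B4=S, B5=F, B6=T, B7=E, B8=T
input #4 (k=16): covers B1=T, B1=F, B2=F, B3=F, B4=S, B5=F, B6=T, B7=E, B8=T
input #5 (k=29): covers B1=T, B1=F, B2=F, B3=T, B4=E, B5=F, B6=T, B7=E, B8=F
input #6 (k=20): covers B1=T, B1=F, B2=F, B3=F, B4=S, B5=T, B6=F, B7=S, B8=T
input #7 (k=30): covers B1=T, B1=F, B2=F, B3=T, B4=E, B5=T, B6=F, B7=S, B8=T
input #8 (k=23): covers B1=T, B1=F, B2=F, B3=F, B4=S, B5=F, B6=T, B7=E, B8=F
input #9 (k=12): covers B1=T, B1=F, B2=F, B3=F, B4=S, B5=T, B6=T, B7=E, B8=T
input #10 (k=28): covers B1=T, B1=F, B2=F, B3=F, B4=E, B5=F, B6=T, B7=E, B8=F
union over all inputs: B1=T, B1=F, B2=F, B3=T, B3=F, B4=S, B4=E, B5=T, B5=F, B6=T, B6=F, B7=S, B7=E, B8=T, B8=F (15 outcomes)
size 1 is not enough: best union over all size-1 subsets is 9/15
at size 2, {5, 6} reaches all 15 outcomes; every lexicographically earlier size-2 subset fails
Answer: 5, 6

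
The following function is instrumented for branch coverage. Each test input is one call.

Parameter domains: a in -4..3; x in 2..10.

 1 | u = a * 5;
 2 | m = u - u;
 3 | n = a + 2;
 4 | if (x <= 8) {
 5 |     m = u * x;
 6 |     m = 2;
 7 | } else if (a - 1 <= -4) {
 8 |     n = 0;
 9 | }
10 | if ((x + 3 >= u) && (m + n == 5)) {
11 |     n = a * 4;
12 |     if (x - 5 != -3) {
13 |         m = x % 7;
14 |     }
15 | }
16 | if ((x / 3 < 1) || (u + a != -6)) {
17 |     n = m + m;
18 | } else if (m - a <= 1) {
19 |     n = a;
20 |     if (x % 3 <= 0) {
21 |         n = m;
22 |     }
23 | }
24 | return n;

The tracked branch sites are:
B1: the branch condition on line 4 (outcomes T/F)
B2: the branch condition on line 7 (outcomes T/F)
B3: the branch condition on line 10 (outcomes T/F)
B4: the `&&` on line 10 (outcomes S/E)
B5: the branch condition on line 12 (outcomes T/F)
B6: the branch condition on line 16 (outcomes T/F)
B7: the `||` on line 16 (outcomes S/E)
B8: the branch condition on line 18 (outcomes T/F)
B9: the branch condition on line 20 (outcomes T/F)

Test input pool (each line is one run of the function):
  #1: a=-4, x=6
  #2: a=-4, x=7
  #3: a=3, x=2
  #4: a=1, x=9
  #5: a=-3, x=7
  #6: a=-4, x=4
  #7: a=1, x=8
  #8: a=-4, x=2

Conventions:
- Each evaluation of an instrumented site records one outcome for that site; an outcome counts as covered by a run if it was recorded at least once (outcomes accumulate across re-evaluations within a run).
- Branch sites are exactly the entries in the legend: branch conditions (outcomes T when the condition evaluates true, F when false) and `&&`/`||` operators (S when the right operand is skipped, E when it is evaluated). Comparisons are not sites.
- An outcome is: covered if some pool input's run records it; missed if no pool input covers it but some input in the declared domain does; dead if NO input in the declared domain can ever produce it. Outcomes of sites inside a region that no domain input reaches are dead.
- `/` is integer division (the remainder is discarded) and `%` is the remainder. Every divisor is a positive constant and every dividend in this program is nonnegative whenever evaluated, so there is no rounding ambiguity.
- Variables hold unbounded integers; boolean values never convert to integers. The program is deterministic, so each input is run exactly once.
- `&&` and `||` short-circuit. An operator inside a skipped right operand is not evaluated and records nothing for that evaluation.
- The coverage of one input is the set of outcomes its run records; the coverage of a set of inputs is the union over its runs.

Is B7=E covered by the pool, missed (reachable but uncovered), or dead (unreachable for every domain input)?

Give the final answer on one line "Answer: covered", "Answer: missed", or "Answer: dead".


B7=E is recorded by pool input(s) 1, 2, 4, 5, 6, 7 -> covered
Answer: covered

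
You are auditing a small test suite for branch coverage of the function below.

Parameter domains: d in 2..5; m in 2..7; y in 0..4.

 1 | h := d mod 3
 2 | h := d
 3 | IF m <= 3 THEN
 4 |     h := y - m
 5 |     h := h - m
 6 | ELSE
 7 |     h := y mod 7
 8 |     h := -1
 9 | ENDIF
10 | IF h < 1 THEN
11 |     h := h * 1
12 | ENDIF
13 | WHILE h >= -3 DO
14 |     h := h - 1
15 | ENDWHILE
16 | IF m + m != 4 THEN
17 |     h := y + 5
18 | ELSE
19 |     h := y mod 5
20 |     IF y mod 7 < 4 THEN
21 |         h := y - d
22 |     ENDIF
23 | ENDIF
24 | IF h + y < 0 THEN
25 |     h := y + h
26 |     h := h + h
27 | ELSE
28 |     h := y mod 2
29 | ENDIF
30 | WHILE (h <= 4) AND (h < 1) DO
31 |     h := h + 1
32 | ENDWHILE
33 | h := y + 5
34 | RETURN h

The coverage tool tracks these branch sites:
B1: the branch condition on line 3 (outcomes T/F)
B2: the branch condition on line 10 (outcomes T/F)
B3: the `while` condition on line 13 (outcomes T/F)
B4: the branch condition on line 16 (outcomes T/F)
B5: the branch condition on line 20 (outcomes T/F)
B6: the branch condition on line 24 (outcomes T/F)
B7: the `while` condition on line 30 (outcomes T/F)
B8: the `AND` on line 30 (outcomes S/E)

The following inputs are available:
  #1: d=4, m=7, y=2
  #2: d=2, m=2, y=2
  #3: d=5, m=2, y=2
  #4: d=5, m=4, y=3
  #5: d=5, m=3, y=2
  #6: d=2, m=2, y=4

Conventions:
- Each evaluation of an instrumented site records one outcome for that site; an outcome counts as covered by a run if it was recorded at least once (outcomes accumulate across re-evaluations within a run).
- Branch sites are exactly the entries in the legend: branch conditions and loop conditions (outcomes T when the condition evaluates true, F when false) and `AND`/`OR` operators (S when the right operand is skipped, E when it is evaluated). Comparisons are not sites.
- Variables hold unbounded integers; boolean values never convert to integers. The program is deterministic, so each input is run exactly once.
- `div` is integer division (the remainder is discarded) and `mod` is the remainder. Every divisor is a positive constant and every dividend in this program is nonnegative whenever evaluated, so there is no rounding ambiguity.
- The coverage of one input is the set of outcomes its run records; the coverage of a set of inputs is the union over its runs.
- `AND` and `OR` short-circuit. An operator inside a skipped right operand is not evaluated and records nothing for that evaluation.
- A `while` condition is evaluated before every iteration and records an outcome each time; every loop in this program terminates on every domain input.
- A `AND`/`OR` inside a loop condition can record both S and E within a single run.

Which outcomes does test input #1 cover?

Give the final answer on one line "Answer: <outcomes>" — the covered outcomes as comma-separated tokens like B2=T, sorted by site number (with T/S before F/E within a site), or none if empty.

Event log for input #1 (d=4, m=7, y=2):
  B1->F, B2->T, B3->T, B3->T, B3->T, B3->F, B4->T, B6->F, B8->E, B7->T
  B8->E, B7->F
deduplicating events, the covered set is: B1=F, B2=T, B3=T, B3=F, B4=T, B6=F, B7=T, B7=F, B8=E

Answer: B1=F, B2=T, B3=T, B3=F, B4=T, B6=F, B7=T, B7=F, B8=E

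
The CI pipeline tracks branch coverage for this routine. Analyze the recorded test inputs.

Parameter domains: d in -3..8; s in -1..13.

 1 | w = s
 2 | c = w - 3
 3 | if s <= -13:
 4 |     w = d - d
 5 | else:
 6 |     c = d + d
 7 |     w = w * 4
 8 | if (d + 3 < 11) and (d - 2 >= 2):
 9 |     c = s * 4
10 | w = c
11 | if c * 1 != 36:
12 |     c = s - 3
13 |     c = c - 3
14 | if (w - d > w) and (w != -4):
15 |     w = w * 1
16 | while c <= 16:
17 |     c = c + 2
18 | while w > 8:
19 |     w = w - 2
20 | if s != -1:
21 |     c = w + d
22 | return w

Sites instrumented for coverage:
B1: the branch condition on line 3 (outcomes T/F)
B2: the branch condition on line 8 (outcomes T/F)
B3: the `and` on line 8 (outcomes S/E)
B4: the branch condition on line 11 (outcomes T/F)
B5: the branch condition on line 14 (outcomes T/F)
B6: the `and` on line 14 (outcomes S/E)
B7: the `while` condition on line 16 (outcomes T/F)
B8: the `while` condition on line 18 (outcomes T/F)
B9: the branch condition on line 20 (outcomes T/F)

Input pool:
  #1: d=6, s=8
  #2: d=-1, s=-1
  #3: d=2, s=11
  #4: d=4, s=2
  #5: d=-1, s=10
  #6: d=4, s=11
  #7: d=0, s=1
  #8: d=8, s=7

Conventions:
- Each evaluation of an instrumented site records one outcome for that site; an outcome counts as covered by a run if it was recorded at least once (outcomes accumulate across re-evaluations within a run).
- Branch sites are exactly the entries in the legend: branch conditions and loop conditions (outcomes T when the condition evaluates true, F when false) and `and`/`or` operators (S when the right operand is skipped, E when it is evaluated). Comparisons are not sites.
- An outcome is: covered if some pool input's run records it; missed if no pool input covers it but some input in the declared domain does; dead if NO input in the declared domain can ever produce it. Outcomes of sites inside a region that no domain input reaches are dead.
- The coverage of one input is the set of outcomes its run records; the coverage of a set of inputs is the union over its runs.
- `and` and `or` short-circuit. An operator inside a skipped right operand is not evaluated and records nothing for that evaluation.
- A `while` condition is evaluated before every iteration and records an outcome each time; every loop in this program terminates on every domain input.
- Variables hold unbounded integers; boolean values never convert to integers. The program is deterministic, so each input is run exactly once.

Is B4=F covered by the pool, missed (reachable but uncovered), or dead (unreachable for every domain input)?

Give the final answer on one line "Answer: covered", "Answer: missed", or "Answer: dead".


no pool input records B4=F
but domain input (d=4, s=9) does record it -> reachable, so missed
Answer: missed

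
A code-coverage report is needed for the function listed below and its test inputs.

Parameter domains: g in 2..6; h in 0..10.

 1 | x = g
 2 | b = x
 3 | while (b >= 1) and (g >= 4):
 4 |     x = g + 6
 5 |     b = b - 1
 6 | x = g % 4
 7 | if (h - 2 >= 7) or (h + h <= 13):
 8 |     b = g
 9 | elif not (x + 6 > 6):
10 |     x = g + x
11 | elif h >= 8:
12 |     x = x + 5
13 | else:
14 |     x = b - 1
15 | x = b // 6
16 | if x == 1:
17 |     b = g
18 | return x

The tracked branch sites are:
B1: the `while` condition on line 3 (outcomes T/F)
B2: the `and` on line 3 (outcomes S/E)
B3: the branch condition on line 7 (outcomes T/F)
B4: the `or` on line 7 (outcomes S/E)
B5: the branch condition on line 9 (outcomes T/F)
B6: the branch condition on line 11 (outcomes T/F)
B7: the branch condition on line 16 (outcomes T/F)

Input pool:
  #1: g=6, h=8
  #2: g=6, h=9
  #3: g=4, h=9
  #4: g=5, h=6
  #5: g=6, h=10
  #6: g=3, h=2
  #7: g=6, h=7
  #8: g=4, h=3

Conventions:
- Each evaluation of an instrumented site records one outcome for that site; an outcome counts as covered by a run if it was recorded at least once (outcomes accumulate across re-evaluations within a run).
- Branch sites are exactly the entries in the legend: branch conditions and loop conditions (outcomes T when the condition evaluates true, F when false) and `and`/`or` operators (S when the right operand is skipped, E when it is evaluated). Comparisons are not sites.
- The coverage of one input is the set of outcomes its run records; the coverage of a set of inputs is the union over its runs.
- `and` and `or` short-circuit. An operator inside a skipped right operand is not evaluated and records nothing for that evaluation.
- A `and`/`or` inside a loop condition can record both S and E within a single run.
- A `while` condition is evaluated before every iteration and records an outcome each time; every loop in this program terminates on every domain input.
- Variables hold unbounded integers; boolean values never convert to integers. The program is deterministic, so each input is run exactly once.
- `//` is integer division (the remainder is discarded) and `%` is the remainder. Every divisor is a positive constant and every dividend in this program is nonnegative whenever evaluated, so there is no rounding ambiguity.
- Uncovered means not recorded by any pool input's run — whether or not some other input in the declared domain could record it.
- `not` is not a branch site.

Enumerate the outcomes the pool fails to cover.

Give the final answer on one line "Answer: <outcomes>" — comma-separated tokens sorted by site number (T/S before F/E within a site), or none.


run #1 (g=6, h=8) records B1=T, B1=F, B2=S, B2=E, B3=F, B4=E, B5=F, B6=T, B7=F
run #2 (g=6, h=9) records B1=T, B1=F, B2=S, B2=E, B3=T, B4=S, B7=T
run #3 (g=4, h=9) records B1=T, B1=F, B2=S, B2=E, B3=T, B4=S, B7=F
run #4 (g=5, h=6) records B1=T, B1=F, B2=S, B2=E, B3=T, B4=E, B7=F
run #5 (g=6, h=10) records B1=T, B1=F, B2=S, B2=E, B3=T, B4=S, B7=T
run #6 (g=3, h=2) records B1=F, B2=E, B3=T, B4=E, B7=F
run #7 (g=6, h=7) records B1=T, B1=F, B2=S, B2=E, B3=F, B4=E, B5=F, B6=F, B7=F
run #8 (g=4, h=3) records B1=T, B1=F, B2=S, B2=E, B3=T, B4=E, B7=F
union over the pool: B1=T, B1=F, B2=S, B2=E, B3=T, B3=F, B4=S, B4=E, B5=F, B6=T, B6=F, B7=T, B7=F
uncovered (1 of 14): B5=T
Answer: B5=T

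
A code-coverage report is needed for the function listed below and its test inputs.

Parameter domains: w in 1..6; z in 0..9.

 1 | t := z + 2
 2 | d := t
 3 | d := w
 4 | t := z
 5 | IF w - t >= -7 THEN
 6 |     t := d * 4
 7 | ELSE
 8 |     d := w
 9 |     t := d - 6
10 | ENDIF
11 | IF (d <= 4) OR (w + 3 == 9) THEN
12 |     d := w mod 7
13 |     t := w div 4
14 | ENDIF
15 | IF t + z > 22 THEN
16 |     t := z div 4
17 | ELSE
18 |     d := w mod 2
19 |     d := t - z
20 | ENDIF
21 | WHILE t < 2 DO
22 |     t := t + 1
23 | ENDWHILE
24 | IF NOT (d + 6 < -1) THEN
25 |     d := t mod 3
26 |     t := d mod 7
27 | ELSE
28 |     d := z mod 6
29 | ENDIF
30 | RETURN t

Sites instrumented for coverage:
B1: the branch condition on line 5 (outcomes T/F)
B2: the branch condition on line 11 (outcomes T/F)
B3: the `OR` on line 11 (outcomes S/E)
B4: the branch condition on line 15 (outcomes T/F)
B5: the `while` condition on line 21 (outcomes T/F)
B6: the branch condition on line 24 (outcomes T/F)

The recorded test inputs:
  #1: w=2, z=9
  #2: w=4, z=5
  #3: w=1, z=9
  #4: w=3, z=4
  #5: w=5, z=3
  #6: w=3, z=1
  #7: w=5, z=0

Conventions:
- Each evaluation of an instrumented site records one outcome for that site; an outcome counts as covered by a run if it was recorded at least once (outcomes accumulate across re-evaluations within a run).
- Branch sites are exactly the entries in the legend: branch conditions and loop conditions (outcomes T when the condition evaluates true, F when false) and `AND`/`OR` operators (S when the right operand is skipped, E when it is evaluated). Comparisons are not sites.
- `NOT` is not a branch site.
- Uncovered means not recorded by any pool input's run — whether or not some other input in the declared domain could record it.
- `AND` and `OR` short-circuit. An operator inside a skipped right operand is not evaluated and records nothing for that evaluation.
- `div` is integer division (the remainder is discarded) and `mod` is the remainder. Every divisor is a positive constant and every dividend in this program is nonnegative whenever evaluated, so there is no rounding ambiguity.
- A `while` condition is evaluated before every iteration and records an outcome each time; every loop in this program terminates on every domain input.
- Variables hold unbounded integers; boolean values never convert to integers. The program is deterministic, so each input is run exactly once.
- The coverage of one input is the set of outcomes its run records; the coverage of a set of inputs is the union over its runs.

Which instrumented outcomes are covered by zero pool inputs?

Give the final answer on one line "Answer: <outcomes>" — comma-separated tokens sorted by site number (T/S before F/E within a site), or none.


input #1, w=2, z=9: events B1->T, B3->S, B2->T, B4->F, B5->T, B5->T, B5->F, B6->F; outcomes B1=T, B2=T, B3=S, B4=F, B5=T, B5=F, B6=F
input #2, w=4, z=5: events B1->T, B3->S, B2->T, B4->F, B5->T, B5->F, B6->T; outcomes B1=T, B2=T, B3=S, B4=F, B5=T, B5=F, B6=T
input #3, w=1, z=9: events B1->F, B3->S, B2->T, B4->F, B5->T, B5->T, B5->F, B6->F; outcomes B1=F, B2=T, B3=S, B4=F, B5=T, B5=F, B6=F
input #4, w=3, z=4: events B1->T, B3->S, B2->T, B4->F, B5->T, B5->T, B5->F, B6->T; outcomes B1=T, B2=T, B3=S, B4=F, B5=T, B5=F, B6=T
input #5, w=5, z=3: events B1->T, B3->E, B2->F, B4->T, B5->T, B5->T, B5->F, B6->T; outcomes B1=T, B2=F, B3=E, B4=T, B5=T, B5=F, B6=T
input #6, w=3, z=1: events B1->T, B3->S, B2->T, B4->F, B5->T, B5->T, B5->F, B6->T; outcomes B1=T, B2=T, B3=S, B4=F, B5=T, B5=F, B6=T
input #7, w=5, z=0: events B1->T, B3->E, B2->F, B4->F, B5->F, B6->T; outcomes B1=T, B2=F, B3=E, B4=F, B5=F, B6=T
union over the pool: B1=T, B1=F, B2=T, B2=F, B3=S, B3=E, B4=T, B4=F, B5=T, B5=F, B6=T, B6=F
uncovered (0 of 12): none
Answer: none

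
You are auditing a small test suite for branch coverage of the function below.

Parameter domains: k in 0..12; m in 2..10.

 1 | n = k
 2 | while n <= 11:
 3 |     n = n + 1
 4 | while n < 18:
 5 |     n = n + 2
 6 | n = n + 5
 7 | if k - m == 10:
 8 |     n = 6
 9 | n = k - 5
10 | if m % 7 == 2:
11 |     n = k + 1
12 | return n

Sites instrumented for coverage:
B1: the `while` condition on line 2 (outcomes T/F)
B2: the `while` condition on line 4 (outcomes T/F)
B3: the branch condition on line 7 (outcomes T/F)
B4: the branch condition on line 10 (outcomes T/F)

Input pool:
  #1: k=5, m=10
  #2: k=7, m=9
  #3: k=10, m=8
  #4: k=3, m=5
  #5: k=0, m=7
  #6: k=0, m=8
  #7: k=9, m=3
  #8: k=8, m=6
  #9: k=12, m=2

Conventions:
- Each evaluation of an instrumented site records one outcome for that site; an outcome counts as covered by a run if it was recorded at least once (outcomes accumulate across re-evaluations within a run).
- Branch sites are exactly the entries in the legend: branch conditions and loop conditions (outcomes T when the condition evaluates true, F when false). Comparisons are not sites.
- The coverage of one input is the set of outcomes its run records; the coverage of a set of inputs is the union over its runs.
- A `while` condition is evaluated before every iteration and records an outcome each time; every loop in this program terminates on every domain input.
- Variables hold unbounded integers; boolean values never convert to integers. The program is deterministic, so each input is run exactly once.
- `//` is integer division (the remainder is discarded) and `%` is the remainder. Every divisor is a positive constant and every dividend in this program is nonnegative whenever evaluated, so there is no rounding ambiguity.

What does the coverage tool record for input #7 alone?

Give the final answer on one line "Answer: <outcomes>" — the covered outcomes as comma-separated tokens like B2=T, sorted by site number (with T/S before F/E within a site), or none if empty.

Tracing the run of input #7 (k=9, m=3):
  B1->T, B1->T, B1->T, B1->F, B2->T, B2->T, B2->T, B2->F, B3->F, B4->F
distinct outcomes covered: B1=T, B1=F, B2=T, B2=F, B3=F, B4=F

Answer: B1=T, B1=F, B2=T, B2=F, B3=F, B4=F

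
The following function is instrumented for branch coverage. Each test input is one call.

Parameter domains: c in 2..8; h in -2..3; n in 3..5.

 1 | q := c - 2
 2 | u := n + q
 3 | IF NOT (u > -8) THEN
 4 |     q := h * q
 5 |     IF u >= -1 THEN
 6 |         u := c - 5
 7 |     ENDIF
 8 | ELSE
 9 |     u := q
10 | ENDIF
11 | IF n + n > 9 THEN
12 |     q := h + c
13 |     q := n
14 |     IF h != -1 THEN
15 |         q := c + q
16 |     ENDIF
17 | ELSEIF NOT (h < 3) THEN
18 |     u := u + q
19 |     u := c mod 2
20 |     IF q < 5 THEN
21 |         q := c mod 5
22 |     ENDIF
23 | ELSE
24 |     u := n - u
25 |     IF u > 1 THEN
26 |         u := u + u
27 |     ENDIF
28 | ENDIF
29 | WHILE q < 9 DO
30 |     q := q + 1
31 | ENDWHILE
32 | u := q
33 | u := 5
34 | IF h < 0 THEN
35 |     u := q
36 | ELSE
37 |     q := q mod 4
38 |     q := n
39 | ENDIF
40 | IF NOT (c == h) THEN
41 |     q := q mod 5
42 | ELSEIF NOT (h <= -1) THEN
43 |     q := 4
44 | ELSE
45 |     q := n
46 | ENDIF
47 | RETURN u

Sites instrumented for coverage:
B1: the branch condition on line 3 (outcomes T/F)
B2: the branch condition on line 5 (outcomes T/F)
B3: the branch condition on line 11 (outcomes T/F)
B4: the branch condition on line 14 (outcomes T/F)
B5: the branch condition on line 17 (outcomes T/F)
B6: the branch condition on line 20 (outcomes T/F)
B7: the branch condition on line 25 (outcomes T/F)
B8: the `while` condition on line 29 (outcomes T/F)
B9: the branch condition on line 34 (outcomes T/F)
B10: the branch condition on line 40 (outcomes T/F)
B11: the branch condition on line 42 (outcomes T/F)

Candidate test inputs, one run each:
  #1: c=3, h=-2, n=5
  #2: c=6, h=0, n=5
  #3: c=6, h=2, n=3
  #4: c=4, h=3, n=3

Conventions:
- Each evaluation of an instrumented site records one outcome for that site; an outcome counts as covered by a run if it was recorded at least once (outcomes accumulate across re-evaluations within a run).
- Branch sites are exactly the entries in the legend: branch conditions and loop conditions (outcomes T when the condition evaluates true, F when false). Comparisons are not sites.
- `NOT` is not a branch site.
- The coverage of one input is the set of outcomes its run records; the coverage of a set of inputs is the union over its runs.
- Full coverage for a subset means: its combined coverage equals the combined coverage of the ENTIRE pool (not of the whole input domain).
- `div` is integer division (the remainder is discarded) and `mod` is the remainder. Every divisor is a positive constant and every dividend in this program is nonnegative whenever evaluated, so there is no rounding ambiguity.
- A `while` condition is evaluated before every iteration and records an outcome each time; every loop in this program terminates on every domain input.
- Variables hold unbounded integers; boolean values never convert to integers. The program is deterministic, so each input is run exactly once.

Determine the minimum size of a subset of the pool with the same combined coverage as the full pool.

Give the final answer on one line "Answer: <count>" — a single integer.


run #1 (c=3, h=-2, n=5) runs B1->F, B3->T, B4->T, B8->T, B8->F, B9->T, B10->T; records B1=F, B3=T, B4=T, B8=T, B8=F, B9=T, B10=T
run #2 (c=6, h=0, n=5) runs B1->F, B3->T, B4->T, B8->F, B9->F, B10->T; records B1=F, B3=T, B4=T, B8=F, B9=F, B10=T
run #3 (c=6, h=2, n=3) runs B1->F, B3->F, B5->F, B7->F, B8->T, B8->T, B8->T, B8->T, B8->T, B8->F, B9->F, B10->T; records B1=F, B3=F, B5=F, B7=F, B8=T, B8=F, B9=F, B10=T
run #4 (c=4, h=3, n=3) runs B1->F, B3->F, B5->T, B6->T, B8->T, B8->T, B8->T, B8->T, B8->T, B8->F, B9->F, B10->T; records B1=F, B3=F, B5=T, B6=T, B8=T, B8=F, B9=F, B10=T
the full pool covers 13 outcomes: B1=F, B3=T, B3=F, B4=T, B5=T, B5=F, B6=T, B7=F, B8=T, B8=F, B9=T, B9=F, B10=T
every size-1 subset falls short of the 13 outcomes (best: 8/13)
every size-2 subset falls short of the 13 outcomes (best: 11/13)
the canonical winner is {1, 3, 4}: size 3, full 13-outcome coverage, earliest index list among size-3 covers
Answer: 3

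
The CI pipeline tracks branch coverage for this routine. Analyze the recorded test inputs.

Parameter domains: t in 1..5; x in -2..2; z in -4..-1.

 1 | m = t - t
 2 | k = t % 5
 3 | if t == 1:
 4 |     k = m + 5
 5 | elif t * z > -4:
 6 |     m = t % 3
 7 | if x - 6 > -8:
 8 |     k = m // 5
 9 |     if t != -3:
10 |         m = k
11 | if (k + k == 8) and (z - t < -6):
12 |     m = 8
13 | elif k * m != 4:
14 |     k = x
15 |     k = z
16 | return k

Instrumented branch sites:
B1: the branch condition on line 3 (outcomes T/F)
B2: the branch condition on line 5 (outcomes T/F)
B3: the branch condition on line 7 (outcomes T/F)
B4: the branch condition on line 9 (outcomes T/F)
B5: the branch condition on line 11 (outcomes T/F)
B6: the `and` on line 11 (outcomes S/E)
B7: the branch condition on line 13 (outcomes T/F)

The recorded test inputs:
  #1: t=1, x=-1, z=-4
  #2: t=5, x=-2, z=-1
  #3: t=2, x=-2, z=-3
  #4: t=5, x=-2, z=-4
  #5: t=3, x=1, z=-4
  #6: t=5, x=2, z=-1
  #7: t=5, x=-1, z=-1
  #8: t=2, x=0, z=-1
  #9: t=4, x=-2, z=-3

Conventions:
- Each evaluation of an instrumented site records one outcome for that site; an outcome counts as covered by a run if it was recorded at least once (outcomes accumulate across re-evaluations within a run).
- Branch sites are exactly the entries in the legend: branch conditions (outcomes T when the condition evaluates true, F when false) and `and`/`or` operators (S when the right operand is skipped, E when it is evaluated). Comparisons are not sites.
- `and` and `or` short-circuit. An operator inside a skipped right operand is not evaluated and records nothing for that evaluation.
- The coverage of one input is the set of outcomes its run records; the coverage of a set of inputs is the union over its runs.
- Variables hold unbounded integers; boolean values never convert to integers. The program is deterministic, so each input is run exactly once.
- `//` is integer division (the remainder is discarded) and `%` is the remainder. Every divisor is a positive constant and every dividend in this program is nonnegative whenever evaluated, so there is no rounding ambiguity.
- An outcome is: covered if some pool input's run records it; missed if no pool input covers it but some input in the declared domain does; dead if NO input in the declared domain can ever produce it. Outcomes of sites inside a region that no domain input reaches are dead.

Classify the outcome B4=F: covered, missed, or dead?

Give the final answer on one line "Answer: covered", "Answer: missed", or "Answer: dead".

no pool input records B4=F
checking all 100 inputs in the declared domain: B4=F is never recorded -> dead

Answer: dead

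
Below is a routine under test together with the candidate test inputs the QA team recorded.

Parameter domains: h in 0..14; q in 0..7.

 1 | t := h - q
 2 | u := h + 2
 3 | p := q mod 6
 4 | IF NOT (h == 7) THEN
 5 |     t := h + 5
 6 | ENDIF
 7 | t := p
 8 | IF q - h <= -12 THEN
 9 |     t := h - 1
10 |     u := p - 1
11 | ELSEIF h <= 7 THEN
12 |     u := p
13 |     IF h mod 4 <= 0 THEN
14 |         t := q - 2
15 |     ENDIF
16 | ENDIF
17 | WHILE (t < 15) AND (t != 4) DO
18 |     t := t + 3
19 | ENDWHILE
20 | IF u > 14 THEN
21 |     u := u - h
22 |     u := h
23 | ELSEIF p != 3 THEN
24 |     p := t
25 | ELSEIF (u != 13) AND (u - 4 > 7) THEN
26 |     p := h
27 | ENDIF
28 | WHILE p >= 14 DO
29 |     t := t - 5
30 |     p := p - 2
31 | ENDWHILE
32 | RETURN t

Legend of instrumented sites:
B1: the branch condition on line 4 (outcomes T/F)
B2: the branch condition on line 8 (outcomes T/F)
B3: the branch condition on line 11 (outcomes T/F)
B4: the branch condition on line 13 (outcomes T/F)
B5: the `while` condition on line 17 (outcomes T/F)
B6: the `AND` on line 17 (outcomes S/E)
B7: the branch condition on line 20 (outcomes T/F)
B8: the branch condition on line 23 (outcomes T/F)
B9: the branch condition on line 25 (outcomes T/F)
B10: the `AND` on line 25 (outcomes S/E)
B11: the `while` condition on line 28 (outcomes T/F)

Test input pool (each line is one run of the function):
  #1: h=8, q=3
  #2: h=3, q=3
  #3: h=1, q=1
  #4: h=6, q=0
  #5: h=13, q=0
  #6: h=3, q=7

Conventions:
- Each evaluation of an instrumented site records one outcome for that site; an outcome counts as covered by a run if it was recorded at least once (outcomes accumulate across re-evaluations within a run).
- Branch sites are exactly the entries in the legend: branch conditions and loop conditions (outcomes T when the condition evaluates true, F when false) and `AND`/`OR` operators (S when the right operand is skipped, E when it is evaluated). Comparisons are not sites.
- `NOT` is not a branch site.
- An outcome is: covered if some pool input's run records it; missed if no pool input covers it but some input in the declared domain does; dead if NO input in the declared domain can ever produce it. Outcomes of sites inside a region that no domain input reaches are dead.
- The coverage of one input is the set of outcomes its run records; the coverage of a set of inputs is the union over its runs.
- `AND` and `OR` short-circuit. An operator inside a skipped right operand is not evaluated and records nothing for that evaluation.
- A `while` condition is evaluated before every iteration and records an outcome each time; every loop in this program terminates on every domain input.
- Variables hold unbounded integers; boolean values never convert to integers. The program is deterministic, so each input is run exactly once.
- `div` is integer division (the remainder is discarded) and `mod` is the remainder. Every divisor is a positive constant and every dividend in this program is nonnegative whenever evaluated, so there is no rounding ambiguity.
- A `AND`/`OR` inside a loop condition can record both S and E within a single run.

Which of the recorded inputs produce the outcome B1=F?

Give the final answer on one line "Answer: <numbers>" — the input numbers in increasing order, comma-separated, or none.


input #1 (h=8, q=3): never hits B1=F
input #2 (h=3, q=3): never hits B1=F
input #3 (h=1, q=1): never hits B1=F
input #4 (h=6, q=0): never hits B1=F
input #5 (h=13, q=0): never hits B1=F
input #6 (h=3, q=7): never hits B1=F
Answer: none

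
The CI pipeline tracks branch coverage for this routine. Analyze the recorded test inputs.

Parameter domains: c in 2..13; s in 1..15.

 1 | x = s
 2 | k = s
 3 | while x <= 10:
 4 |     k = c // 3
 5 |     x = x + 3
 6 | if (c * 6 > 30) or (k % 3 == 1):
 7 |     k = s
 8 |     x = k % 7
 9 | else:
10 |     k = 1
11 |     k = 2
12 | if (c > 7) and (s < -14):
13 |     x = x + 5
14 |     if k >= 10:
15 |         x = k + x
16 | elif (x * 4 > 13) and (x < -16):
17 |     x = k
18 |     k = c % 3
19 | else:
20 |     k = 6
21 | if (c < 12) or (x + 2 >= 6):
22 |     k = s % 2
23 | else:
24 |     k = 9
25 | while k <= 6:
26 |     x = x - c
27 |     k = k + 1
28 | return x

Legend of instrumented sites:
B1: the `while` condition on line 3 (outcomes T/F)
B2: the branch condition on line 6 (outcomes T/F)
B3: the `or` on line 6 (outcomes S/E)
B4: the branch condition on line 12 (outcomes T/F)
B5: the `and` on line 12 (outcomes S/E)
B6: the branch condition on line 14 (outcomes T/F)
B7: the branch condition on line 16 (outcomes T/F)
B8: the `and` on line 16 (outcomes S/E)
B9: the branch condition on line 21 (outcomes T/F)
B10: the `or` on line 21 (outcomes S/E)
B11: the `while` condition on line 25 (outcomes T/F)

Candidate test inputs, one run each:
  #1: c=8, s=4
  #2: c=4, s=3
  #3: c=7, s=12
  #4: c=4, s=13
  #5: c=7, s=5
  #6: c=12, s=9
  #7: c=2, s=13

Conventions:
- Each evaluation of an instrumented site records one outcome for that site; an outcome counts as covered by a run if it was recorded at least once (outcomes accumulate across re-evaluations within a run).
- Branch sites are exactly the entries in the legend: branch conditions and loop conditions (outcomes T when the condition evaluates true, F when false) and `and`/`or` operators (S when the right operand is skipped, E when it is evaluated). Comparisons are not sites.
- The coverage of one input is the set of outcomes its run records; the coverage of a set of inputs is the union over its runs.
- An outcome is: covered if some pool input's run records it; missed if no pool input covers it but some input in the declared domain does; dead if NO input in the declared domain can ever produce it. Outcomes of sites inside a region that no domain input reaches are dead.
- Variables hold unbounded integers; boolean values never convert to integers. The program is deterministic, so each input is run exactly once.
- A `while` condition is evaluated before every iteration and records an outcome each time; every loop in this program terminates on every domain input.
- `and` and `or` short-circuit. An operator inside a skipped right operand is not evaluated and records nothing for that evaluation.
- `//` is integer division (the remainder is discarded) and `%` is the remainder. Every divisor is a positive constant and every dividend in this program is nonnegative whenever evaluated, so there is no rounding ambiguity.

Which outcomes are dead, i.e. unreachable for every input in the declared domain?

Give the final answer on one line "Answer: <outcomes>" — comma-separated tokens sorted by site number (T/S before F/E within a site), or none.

sweeping the full domain (180 inputs) for each outcome:
  B4=T: zero occurrences over every domain input -> dead
  B6=T: zero occurrences over every domain input -> dead
  B6=F: zero occurrences over every domain input -> dead
  B7=T: zero occurrences over every domain input -> dead
  reachable outcomes have witnesses, e.g. B1=T (e.g. c=2, s=1), B1=F (e.g. c=2, s=1), B2=T (e.g. c=2, s=13), B2=F (e.g. c=2, s=1)

Answer: B4=T, B6=T, B6=F, B7=T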